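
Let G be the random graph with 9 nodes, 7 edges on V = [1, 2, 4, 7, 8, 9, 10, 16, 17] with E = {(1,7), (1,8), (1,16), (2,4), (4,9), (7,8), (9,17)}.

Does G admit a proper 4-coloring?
A valid 4-coloring: color 1: [1, 2, 9, 10]; color 2: [4, 8, 16, 17]; color 3: [7].
(χ(G) = 3 ≤ 4.)

Yes, G is 4-colorable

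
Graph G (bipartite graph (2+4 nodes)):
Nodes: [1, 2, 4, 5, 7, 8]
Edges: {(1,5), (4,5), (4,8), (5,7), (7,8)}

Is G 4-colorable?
Yes, G is 4-colorable

A valid 4-coloring: color 1: [2, 5, 8]; color 2: [1, 4, 7].
(χ(G) = 2 ≤ 4.)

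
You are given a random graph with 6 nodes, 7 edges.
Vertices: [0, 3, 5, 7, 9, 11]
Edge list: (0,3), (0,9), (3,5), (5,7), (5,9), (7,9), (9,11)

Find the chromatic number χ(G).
Clique number ω(G) = 3 (lower bound: χ ≥ ω).
The clique on [5, 7, 9] has size 3, forcing χ ≥ 3, and the coloring below uses 3 colors, so χ(G) = 3.
A valid 3-coloring: color 1: [3, 9]; color 2: [0, 5, 11]; color 3: [7].

χ(G) = 3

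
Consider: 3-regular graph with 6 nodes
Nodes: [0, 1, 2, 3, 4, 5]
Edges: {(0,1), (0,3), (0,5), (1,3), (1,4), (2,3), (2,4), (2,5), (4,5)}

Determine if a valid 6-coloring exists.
Yes, G is 6-colorable

A valid 6-coloring: color 1: [1, 5]; color 2: [3, 4]; color 3: [0, 2].
(χ(G) = 3 ≤ 6.)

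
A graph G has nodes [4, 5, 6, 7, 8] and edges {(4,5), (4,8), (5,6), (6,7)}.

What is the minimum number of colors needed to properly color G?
Clique number ω(G) = 2 (lower bound: χ ≥ ω).
The graph is bipartite (no odd cycle), so 2 colors suffice: χ(G) = 2.
A valid 2-coloring: color 1: [5, 7, 8]; color 2: [4, 6].

χ(G) = 2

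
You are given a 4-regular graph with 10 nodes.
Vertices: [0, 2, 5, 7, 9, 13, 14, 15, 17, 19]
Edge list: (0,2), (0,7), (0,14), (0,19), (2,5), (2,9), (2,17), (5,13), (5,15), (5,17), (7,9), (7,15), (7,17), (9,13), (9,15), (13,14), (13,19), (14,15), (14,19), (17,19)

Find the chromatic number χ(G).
Clique number ω(G) = 3 (lower bound: χ ≥ ω).
The clique on [0, 14, 19] has size 3, forcing χ ≥ 3, and the coloring below uses 3 colors, so χ(G) = 3.
A valid 3-coloring: color 1: [0, 13, 15, 17]; color 2: [5, 9, 19]; color 3: [2, 7, 14].

χ(G) = 3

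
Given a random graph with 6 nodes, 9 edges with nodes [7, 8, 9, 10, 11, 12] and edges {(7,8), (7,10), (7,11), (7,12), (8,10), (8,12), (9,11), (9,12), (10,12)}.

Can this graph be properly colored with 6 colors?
A valid 6-coloring: color 1: [11, 12]; color 2: [7, 9]; color 3: [10]; color 4: [8].
(χ(G) = 4 ≤ 6.)

Yes, G is 6-colorable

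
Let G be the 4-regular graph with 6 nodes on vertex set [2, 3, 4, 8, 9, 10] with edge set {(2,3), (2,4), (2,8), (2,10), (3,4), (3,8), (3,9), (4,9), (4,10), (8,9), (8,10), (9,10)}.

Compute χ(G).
Clique number ω(G) = 3 (lower bound: χ ≥ ω).
The clique on [8, 9, 10] has size 3, forcing χ ≥ 3, and the coloring below uses 3 colors, so χ(G) = 3.
A valid 3-coloring: color 1: [4, 8]; color 2: [3, 10]; color 3: [2, 9].

χ(G) = 3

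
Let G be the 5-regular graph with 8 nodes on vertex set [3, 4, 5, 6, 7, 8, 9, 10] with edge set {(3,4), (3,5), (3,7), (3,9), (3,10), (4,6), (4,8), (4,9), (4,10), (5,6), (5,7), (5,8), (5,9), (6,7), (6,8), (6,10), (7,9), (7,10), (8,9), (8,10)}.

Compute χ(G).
χ(G) = 4

Clique number ω(G) = 4 (lower bound: χ ≥ ω).
The clique on [4, 6, 8, 10] has size 4, forcing χ ≥ 4, and the coloring below uses 4 colors, so χ(G) = 4.
A valid 4-coloring: color 1: [5, 10]; color 2: [6, 9]; color 3: [4, 7]; color 4: [3, 8].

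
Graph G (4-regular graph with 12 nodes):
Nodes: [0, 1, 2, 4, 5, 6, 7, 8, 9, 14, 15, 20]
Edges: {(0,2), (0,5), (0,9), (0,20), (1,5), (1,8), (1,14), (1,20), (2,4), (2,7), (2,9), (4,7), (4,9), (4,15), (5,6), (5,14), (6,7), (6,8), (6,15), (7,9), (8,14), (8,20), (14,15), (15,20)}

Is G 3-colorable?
The clique on vertices [2, 4, 7, 9] has size 4 > 3, so it alone needs 4 colors.

No, G is not 3-colorable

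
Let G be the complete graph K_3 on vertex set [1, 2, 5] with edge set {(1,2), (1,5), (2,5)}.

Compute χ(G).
Clique number ω(G) = 3 (lower bound: χ ≥ ω).
The clique on [1, 2, 5] has size 3, forcing χ ≥ 3, and the coloring below uses 3 colors, so χ(G) = 3.
A valid 3-coloring: color 1: [1]; color 2: [5]; color 3: [2].

χ(G) = 3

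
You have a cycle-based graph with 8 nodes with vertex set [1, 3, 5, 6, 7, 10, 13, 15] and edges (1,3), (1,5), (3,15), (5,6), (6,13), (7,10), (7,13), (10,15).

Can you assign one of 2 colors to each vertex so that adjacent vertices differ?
Yes, G is 2-colorable

A valid 2-coloring: color 1: [1, 6, 7, 15]; color 2: [3, 5, 10, 13].
(χ(G) = 2 ≤ 2.)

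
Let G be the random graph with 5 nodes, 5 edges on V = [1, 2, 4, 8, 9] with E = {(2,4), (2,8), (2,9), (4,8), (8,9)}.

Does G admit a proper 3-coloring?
A valid 3-coloring: color 1: [1, 2]; color 2: [8]; color 3: [4, 9].
(χ(G) = 3 ≤ 3.)

Yes, G is 3-colorable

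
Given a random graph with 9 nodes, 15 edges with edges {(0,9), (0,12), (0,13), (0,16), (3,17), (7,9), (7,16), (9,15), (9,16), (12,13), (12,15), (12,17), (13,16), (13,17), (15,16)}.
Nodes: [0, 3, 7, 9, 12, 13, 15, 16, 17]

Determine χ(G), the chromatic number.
χ(G) = 3

Clique number ω(G) = 3 (lower bound: χ ≥ ω).
The clique on [0, 9, 16] has size 3, forcing χ ≥ 3, and the coloring below uses 3 colors, so χ(G) = 3.
A valid 3-coloring: color 1: [3, 12, 16]; color 2: [0, 7, 15, 17]; color 3: [9, 13].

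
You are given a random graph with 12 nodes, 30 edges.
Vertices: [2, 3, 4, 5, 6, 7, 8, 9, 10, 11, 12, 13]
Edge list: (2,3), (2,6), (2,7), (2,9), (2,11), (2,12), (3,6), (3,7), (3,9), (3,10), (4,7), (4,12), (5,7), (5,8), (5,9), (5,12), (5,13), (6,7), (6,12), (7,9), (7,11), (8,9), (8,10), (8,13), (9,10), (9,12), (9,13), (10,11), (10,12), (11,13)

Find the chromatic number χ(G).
Clique number ω(G) = 4 (lower bound: χ ≥ ω).
The clique on [2, 3, 7, 9] has size 4, forcing χ ≥ 4, and the coloring below uses 4 colors, so χ(G) = 4.
A valid 4-coloring: color 1: [4, 6, 9, 11]; color 2: [7, 12, 13]; color 3: [2, 5, 10]; color 4: [3, 8].

χ(G) = 4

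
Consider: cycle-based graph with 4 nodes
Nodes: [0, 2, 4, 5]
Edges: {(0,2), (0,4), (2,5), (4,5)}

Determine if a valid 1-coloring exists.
Edge (0,2) forces its endpoints to differ, so 1 color is not enough.

No, G is not 1-colorable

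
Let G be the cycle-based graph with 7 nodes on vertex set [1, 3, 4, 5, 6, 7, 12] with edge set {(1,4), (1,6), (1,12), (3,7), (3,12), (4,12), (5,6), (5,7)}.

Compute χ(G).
Clique number ω(G) = 3 (lower bound: χ ≥ ω).
The clique on [1, 4, 12] has size 3, forcing χ ≥ 3, and the coloring below uses 3 colors, so χ(G) = 3.
A valid 3-coloring: color 1: [6, 7, 12]; color 2: [1, 3, 5]; color 3: [4].

χ(G) = 3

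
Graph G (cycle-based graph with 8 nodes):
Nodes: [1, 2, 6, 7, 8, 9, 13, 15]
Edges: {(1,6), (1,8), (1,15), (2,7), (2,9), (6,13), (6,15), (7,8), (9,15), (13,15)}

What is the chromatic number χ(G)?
χ(G) = 3

Clique number ω(G) = 3 (lower bound: χ ≥ ω).
The clique on [1, 6, 15] has size 3, forcing χ ≥ 3, and the coloring below uses 3 colors, so χ(G) = 3.
A valid 3-coloring: color 1: [2, 8, 15]; color 2: [6, 7, 9]; color 3: [1, 13].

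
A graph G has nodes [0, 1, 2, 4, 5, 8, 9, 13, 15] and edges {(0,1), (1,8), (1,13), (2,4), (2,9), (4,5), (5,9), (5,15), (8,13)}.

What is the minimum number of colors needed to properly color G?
χ(G) = 3

Clique number ω(G) = 3 (lower bound: χ ≥ ω).
The clique on [1, 8, 13] has size 3, forcing χ ≥ 3, and the coloring below uses 3 colors, so χ(G) = 3.
A valid 3-coloring: color 1: [1, 2, 5]; color 2: [0, 4, 9, 13, 15]; color 3: [8].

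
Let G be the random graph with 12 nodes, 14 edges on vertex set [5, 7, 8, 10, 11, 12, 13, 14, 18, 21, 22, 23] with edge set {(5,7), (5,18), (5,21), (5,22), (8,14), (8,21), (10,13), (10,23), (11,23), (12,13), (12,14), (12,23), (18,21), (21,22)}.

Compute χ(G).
Clique number ω(G) = 3 (lower bound: χ ≥ ω).
The clique on [5, 18, 21] has size 3, forcing χ ≥ 3, and the coloring below uses 3 colors, so χ(G) = 3.
A valid 3-coloring: color 1: [5, 8, 10, 11, 12]; color 2: [7, 13, 14, 21, 23]; color 3: [18, 22].

χ(G) = 3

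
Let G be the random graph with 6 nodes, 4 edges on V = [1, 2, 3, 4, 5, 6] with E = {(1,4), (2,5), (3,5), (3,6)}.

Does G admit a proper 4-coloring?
A valid 4-coloring: color 1: [1, 5, 6]; color 2: [2, 3, 4].
(χ(G) = 2 ≤ 4.)

Yes, G is 4-colorable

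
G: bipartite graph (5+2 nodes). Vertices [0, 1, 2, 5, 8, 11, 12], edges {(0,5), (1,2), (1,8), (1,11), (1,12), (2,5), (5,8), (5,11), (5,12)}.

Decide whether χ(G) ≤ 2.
Yes, G is 2-colorable

A valid 2-coloring: color 1: [1, 5]; color 2: [0, 2, 8, 11, 12].
(χ(G) = 2 ≤ 2.)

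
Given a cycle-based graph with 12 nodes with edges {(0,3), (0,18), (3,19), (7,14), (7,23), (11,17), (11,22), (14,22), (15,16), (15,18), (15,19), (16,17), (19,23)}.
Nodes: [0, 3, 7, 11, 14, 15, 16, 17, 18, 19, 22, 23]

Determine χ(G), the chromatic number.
Clique number ω(G) = 2 (lower bound: χ ≥ ω).
Odd cycle [18, 0, 3, 19, 15] needs 3 colors (χ ≥ 3).
The coloring below uses 3 colors, so χ(G) = 3.
A valid 3-coloring: color 1: [0, 14, 15, 17, 23]; color 2: [7, 11, 16, 18, 19]; color 3: [3, 22].

χ(G) = 3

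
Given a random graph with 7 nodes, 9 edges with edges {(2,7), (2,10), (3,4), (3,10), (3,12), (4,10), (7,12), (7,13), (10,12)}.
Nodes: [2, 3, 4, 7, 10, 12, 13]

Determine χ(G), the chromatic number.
χ(G) = 3

Clique number ω(G) = 3 (lower bound: χ ≥ ω).
The clique on [3, 4, 10] has size 3, forcing χ ≥ 3, and the coloring below uses 3 colors, so χ(G) = 3.
A valid 3-coloring: color 1: [7, 10]; color 2: [2, 3, 13]; color 3: [4, 12].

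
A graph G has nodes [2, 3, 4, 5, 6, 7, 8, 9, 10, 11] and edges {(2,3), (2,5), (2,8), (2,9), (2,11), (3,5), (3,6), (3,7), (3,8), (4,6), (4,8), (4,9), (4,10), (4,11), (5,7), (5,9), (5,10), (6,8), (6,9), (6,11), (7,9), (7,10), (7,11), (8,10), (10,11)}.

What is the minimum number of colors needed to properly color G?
χ(G) = 4

Clique number ω(G) = 3 (lower bound: χ ≥ ω).
Suppose a proper 3-coloring c exists. The clique [2, 3, 5] takes 3 distinct colors; by symmetry let c(2) = 1, c(3) = 2, c(5) = 3.
- Vertex 7: neighbors [3, 5] already have colors [2, 3] ⇒ c(7) = 1.
- Vertex 8: neighbors [2, 3] already have colors [1, 2] ⇒ c(8) = 3.
- Vertex 6: neighbors [3, 8] already have colors [2, 3] ⇒ c(6) = 1.
- Vertex 4: neighbors [6, 8] already have colors [1, 3] ⇒ c(4) = 2.
- Vertex 10: neighbors [7, 4, 5] already have colors [1, 2, 3] — all 3 colors blocked. Contradiction.
The forced assignments end in a contradiction, so G has no proper 3-coloring (χ ≥ 4).
The coloring below uses 4 colors, so χ(G) = 4.
A valid 4-coloring: color 1: [5, 8, 11]; color 2: [3, 9, 10]; color 3: [2, 6, 7]; color 4: [4].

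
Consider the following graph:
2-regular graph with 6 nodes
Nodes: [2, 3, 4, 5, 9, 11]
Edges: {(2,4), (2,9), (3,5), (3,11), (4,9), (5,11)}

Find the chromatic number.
Clique number ω(G) = 3 (lower bound: χ ≥ ω).
The clique on [3, 5, 11] has size 3, forcing χ ≥ 3, and the coloring below uses 3 colors, so χ(G) = 3.
A valid 3-coloring: color 1: [9, 11]; color 2: [2, 3]; color 3: [4, 5].

χ(G) = 3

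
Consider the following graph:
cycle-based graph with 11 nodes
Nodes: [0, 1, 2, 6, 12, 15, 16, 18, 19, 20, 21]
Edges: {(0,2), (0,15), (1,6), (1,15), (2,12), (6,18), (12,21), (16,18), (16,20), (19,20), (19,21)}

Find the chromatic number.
Clique number ω(G) = 2 (lower bound: χ ≥ ω).
Odd cycle [20, 19, 21, 12, 2, 0, 15, 1, 6, 18, 16] needs 3 colors (χ ≥ 3).
The coloring below uses 3 colors, so χ(G) = 3.
A valid 3-coloring: color 1: [2, 15, 18, 20, 21]; color 2: [0, 1, 12, 16, 19]; color 3: [6].

χ(G) = 3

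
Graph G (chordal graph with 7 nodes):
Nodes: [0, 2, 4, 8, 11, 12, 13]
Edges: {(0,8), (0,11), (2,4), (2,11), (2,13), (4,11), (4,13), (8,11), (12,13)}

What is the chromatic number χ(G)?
Clique number ω(G) = 3 (lower bound: χ ≥ ω).
The clique on [0, 8, 11] has size 3, forcing χ ≥ 3, and the coloring below uses 3 colors, so χ(G) = 3.
A valid 3-coloring: color 1: [11, 13]; color 2: [4, 8, 12]; color 3: [0, 2].

χ(G) = 3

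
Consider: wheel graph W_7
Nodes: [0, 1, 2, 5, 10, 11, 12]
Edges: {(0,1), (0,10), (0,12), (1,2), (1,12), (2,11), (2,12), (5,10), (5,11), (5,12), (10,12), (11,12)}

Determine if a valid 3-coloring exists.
A valid 3-coloring: color 1: [12]; color 2: [1, 10, 11]; color 3: [0, 2, 5].
(χ(G) = 3 ≤ 3.)

Yes, G is 3-colorable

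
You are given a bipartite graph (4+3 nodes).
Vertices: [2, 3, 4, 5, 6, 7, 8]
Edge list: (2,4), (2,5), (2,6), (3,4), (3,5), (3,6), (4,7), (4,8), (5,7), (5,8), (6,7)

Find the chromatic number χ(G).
χ(G) = 2

Clique number ω(G) = 2 (lower bound: χ ≥ ω).
The graph is bipartite (no odd cycle), so 2 colors suffice: χ(G) = 2.
A valid 2-coloring: color 1: [4, 5, 6]; color 2: [2, 3, 7, 8].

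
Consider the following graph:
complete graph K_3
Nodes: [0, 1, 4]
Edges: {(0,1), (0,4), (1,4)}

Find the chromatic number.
Clique number ω(G) = 3 (lower bound: χ ≥ ω).
The clique on [0, 1, 4] has size 3, forcing χ ≥ 3, and the coloring below uses 3 colors, so χ(G) = 3.
A valid 3-coloring: color 1: [0]; color 2: [1]; color 3: [4].

χ(G) = 3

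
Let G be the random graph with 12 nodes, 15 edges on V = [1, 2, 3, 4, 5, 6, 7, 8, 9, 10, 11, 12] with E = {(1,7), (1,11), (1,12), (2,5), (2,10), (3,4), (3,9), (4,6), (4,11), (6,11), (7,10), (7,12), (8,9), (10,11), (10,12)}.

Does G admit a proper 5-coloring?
A valid 5-coloring: color 1: [1, 4, 5, 9, 10]; color 2: [2, 3, 8, 11, 12]; color 3: [6, 7].
(χ(G) = 3 ≤ 5.)

Yes, G is 5-colorable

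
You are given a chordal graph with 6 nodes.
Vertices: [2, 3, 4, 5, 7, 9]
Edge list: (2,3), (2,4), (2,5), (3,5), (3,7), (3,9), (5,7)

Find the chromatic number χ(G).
χ(G) = 3

Clique number ω(G) = 3 (lower bound: χ ≥ ω).
The clique on [2, 3, 5] has size 3, forcing χ ≥ 3, and the coloring below uses 3 colors, so χ(G) = 3.
A valid 3-coloring: color 1: [3, 4]; color 2: [2, 7, 9]; color 3: [5].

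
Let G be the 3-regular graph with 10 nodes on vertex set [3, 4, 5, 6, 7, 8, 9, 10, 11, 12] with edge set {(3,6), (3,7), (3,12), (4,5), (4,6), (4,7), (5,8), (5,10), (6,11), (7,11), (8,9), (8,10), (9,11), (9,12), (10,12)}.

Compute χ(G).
χ(G) = 3

Clique number ω(G) = 3 (lower bound: χ ≥ ω).
The clique on [5, 8, 10] has size 3, forcing χ ≥ 3, and the coloring below uses 3 colors, so χ(G) = 3.
A valid 3-coloring: color 1: [3, 4, 10, 11]; color 2: [5, 6, 7, 9]; color 3: [8, 12].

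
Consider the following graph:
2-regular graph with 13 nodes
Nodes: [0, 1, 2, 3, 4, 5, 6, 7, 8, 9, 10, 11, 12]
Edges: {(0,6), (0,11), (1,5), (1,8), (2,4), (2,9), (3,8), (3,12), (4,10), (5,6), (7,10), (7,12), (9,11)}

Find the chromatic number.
χ(G) = 3

Clique number ω(G) = 2 (lower bound: χ ≥ ω).
Odd cycle [9, 11, 0, 6, 5, 1, 8, 3, 12, 7, 10, 4, 2] needs 3 colors (χ ≥ 3).
The coloring below uses 3 colors, so χ(G) = 3.
A valid 3-coloring: color 1: [1, 3, 4, 6, 7, 9]; color 2: [2, 5, 8, 10, 11, 12]; color 3: [0].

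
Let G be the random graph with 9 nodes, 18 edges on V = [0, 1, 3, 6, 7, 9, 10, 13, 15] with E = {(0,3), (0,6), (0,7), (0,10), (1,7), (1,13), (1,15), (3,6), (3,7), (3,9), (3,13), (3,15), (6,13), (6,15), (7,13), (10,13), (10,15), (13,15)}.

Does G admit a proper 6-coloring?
Yes, G is 6-colorable

A valid 6-coloring: color 1: [0, 9, 13]; color 2: [1, 3, 10]; color 3: [7, 15]; color 4: [6].
(χ(G) = 4 ≤ 6.)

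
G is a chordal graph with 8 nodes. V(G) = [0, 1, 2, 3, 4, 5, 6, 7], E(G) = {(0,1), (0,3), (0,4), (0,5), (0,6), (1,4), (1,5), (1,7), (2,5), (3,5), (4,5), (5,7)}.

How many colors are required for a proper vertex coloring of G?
χ(G) = 4

Clique number ω(G) = 4 (lower bound: χ ≥ ω).
The clique on [0, 1, 4, 5] has size 4, forcing χ ≥ 4, and the coloring below uses 4 colors, so χ(G) = 4.
A valid 4-coloring: color 1: [5, 6]; color 2: [0, 2, 7]; color 3: [1, 3]; color 4: [4].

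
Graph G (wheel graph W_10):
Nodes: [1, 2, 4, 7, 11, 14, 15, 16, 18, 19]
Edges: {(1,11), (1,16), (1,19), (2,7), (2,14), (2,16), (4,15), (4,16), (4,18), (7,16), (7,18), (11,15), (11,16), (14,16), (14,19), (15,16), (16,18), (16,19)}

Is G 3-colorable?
Odd cycle [19, 1, 11, 15, 4, 18, 7, 2, 14] needs 3 colors (χ ≥ 3).
Vertex 16 is adjacent to every vertex of [1, 2, 4, 7, 11, 14, 15, 18, 19], which already need 3 colors among themselves, so 16 needs a new color (χ ≥ 4).
Hence χ(G) ≥ 4 > 3, so no proper 3-coloring exists.

No, G is not 3-colorable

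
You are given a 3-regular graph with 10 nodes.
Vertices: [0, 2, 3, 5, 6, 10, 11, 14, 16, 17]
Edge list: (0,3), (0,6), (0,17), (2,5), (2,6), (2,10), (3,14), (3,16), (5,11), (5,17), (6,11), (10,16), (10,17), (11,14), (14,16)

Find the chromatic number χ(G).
Clique number ω(G) = 3 (lower bound: χ ≥ ω).
The clique on [3, 14, 16] has size 3, forcing χ ≥ 3, and the coloring below uses 3 colors, so χ(G) = 3.
A valid 3-coloring: color 1: [3, 5, 6, 10]; color 2: [2, 11, 16, 17]; color 3: [0, 14].

χ(G) = 3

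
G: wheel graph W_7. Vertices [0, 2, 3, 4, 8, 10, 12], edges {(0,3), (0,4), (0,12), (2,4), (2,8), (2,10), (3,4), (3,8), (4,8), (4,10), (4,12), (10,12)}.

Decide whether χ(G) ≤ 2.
The clique on vertices [0, 3, 4] has size 3 > 2, so it alone needs 3 colors.

No, G is not 2-colorable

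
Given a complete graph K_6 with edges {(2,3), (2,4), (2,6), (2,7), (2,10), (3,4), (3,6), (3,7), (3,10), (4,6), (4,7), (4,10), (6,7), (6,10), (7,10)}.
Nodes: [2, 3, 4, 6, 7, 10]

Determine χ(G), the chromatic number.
Clique number ω(G) = 6 (lower bound: χ ≥ ω).
The clique on [2, 3, 4, 6, 7, 10] has size 6, forcing χ ≥ 6, and the coloring below uses 6 colors, so χ(G) = 6.
A valid 6-coloring: color 1: [3]; color 2: [6]; color 3: [4]; color 4: [2]; color 5: [10]; color 6: [7].

χ(G) = 6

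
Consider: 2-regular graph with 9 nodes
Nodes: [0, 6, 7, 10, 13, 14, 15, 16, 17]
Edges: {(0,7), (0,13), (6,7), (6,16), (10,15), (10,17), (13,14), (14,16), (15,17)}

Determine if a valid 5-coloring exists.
Yes, G is 5-colorable

A valid 5-coloring: color 1: [0, 6, 14, 15]; color 2: [7, 13, 16, 17]; color 3: [10].
(χ(G) = 3 ≤ 5.)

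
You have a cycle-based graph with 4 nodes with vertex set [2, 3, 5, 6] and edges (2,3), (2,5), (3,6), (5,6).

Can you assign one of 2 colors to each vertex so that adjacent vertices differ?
Yes, G is 2-colorable

A valid 2-coloring: color 1: [2, 6]; color 2: [3, 5].
(χ(G) = 2 ≤ 2.)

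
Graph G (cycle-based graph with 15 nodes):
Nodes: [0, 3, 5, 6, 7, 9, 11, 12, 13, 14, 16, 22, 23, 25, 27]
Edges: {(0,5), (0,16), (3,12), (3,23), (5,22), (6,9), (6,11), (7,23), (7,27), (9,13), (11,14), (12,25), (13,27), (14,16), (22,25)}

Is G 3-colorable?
Yes, G is 3-colorable

A valid 3-coloring: color 1: [0, 9, 12, 14, 22, 23, 27]; color 2: [3, 5, 7, 11, 13, 16, 25]; color 3: [6].
(χ(G) = 3 ≤ 3.)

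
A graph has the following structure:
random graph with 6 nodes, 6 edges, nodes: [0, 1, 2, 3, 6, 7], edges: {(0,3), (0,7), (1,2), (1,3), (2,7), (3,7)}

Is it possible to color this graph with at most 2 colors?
No, G is not 2-colorable

The clique on vertices [0, 3, 7] has size 3 > 2, so it alone needs 3 colors.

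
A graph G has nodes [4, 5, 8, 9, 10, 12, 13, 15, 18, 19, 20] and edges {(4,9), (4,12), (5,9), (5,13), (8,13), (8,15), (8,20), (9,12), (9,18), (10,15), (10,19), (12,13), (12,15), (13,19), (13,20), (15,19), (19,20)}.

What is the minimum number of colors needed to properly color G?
Clique number ω(G) = 3 (lower bound: χ ≥ ω).
The clique on [4, 9, 12] has size 3, forcing χ ≥ 3, and the coloring below uses 3 colors, so χ(G) = 3.
A valid 3-coloring: color 1: [9, 10, 13]; color 2: [5, 8, 12, 18, 19]; color 3: [4, 15, 20].

χ(G) = 3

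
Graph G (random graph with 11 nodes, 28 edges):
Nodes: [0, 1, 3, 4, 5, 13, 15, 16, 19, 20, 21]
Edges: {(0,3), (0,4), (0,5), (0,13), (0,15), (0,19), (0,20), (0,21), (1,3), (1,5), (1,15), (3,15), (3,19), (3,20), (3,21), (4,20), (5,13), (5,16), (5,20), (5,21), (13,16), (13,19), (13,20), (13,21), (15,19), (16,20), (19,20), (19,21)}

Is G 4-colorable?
A valid 4-coloring: color 1: [0, 1, 16]; color 2: [15, 20, 21]; color 3: [4, 5, 19]; color 4: [3, 13].
(χ(G) = 4 ≤ 4.)

Yes, G is 4-colorable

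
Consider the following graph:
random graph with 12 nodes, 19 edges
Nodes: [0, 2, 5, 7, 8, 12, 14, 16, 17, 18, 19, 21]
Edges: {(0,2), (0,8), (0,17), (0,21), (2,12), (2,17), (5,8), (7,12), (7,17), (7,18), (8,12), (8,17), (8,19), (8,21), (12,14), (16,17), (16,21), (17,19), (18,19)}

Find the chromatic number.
χ(G) = 3

Clique number ω(G) = 3 (lower bound: χ ≥ ω).
The clique on [0, 2, 17] has size 3, forcing χ ≥ 3, and the coloring below uses 3 colors, so χ(G) = 3.
A valid 3-coloring: color 1: [2, 8, 14, 16, 18]; color 2: [5, 12, 17, 21]; color 3: [0, 7, 19].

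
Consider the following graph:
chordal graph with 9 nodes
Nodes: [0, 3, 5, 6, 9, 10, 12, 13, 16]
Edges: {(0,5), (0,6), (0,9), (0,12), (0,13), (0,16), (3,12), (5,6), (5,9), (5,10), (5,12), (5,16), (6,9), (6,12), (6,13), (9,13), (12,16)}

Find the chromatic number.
Clique number ω(G) = 4 (lower bound: χ ≥ ω).
The clique on [0, 6, 9, 13] has size 4, forcing χ ≥ 4, and the coloring below uses 4 colors, so χ(G) = 4.
A valid 4-coloring: color 1: [0, 3, 10]; color 2: [5, 13]; color 3: [9, 12]; color 4: [6, 16].

χ(G) = 4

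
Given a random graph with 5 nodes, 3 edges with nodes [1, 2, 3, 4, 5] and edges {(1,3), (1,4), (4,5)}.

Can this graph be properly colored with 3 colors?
A valid 3-coloring: color 1: [2, 3, 4]; color 2: [1, 5].
(χ(G) = 2 ≤ 3.)

Yes, G is 3-colorable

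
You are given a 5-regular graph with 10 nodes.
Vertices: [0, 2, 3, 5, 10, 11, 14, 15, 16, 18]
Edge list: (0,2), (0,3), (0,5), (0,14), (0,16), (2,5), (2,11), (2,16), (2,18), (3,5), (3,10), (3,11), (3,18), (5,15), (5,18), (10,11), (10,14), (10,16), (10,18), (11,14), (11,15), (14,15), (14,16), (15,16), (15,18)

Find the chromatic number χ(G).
χ(G) = 4

Clique number ω(G) = 3 (lower bound: χ ≥ ω).
Suppose a proper 3-coloring c exists. The clique [0, 2, 5] takes 3 distinct colors; by symmetry let c(0) = 1, c(2) = 2, c(5) = 3.
- Vertex 3: neighbors [0, 5] already have colors [1, 3] ⇒ c(3) = 2.
- Vertex 16: neighbors [0, 2] already have colors [1, 2] ⇒ c(16) = 3.
- Vertex 10: neighbors [3, 16] already have colors [2, 3] ⇒ c(10) = 1.
- Vertex 18: neighbors [10, 2, 5] already have colors [1, 2, 3] — all 3 colors blocked. Contradiction.
The forced assignments end in a contradiction, so G has no proper 3-coloring (χ ≥ 4).
The coloring below uses 4 colors, so χ(G) = 4.
A valid 4-coloring: color 1: [11, 16, 18]; color 2: [0, 10, 15]; color 3: [2, 3, 14]; color 4: [5].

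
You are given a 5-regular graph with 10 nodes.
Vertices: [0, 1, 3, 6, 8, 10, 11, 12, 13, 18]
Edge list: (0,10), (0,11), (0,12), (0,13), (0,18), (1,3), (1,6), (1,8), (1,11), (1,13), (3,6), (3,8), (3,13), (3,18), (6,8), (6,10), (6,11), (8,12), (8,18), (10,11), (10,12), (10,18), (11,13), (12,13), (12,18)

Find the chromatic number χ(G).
χ(G) = 4

Clique number ω(G) = 4 (lower bound: χ ≥ ω).
The clique on [0, 10, 12, 18] has size 4, forcing χ ≥ 4, and the coloring below uses 4 colors, so χ(G) = 4.
A valid 4-coloring: color 1: [1, 10]; color 2: [6, 13, 18]; color 3: [3, 11, 12]; color 4: [0, 8].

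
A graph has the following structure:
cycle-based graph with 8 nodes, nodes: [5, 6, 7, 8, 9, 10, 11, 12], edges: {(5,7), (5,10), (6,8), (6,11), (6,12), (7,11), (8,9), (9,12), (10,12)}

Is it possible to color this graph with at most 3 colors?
A valid 3-coloring: color 1: [6, 7, 9, 10]; color 2: [5, 8, 11, 12].
(χ(G) = 2 ≤ 3.)

Yes, G is 3-colorable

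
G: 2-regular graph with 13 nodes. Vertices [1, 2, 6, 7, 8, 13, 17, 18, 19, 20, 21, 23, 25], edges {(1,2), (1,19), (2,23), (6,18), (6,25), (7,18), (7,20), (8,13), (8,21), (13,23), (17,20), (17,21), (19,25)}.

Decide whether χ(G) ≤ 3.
Yes, G is 3-colorable

A valid 3-coloring: color 1: [2, 6, 7, 13, 17, 19]; color 2: [1, 18, 20, 21, 23, 25]; color 3: [8].
(χ(G) = 3 ≤ 3.)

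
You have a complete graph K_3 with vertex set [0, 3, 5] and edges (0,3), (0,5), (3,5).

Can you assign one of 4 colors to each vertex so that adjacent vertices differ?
A valid 4-coloring: color 1: [3]; color 2: [5]; color 3: [0].
(χ(G) = 3 ≤ 4.)

Yes, G is 4-colorable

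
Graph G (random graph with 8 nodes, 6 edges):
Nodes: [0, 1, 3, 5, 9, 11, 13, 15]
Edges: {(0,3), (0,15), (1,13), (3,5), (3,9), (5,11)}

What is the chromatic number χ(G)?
Clique number ω(G) = 2 (lower bound: χ ≥ ω).
The graph is bipartite (no odd cycle), so 2 colors suffice: χ(G) = 2.
A valid 2-coloring: color 1: [1, 3, 11, 15]; color 2: [0, 5, 9, 13].

χ(G) = 2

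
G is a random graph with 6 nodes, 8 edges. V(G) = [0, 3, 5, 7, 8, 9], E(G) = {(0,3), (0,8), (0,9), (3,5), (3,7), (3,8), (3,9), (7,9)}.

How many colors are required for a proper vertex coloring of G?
χ(G) = 3

Clique number ω(G) = 3 (lower bound: χ ≥ ω).
The clique on [0, 3, 8] has size 3, forcing χ ≥ 3, and the coloring below uses 3 colors, so χ(G) = 3.
A valid 3-coloring: color 1: [3]; color 2: [5, 8, 9]; color 3: [0, 7].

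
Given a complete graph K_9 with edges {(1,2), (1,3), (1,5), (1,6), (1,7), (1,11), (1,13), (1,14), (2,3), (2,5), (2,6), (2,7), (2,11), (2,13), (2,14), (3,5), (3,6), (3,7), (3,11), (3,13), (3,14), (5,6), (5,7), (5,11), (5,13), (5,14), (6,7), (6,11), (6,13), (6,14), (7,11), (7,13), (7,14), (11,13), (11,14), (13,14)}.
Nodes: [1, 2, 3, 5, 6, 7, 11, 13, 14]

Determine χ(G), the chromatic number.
χ(G) = 9

Clique number ω(G) = 9 (lower bound: χ ≥ ω).
The clique on [1, 2, 3, 5, 6, 7, 11, 13, 14] has size 9, forcing χ ≥ 9, and the coloring below uses 9 colors, so χ(G) = 9.
A valid 9-coloring: color 1: [5]; color 2: [3]; color 3: [6]; color 4: [14]; color 5: [7]; color 6: [13]; color 7: [1]; color 8: [2]; color 9: [11].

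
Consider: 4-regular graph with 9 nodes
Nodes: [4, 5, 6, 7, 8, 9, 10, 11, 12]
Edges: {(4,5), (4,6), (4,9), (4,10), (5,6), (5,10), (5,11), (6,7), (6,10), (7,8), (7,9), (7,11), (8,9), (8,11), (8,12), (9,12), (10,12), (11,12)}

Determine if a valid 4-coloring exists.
A valid 4-coloring: color 1: [6, 9, 11]; color 2: [4, 8]; color 3: [5, 7, 12]; color 4: [10].
(χ(G) = 4 ≤ 4.)

Yes, G is 4-colorable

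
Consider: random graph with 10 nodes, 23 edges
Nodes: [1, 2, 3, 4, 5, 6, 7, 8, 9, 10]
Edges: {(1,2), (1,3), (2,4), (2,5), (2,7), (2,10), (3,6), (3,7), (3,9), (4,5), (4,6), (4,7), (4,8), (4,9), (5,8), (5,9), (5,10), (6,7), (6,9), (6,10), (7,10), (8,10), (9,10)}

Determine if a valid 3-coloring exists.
Odd cycle [7, 2, 5, 9, 6] needs 3 colors (χ ≥ 3).
Vertex 4 is adjacent to every vertex of [2, 5, 6, 7, 9], which already need 3 colors among themselves, so 4 needs a new color (χ ≥ 4).
Hence χ(G) ≥ 4 > 3, so no proper 3-coloring exists.

No, G is not 3-colorable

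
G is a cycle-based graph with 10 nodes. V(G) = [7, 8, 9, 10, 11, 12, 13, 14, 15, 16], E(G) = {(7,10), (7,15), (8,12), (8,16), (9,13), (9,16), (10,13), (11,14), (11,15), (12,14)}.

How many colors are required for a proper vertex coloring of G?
Clique number ω(G) = 2 (lower bound: χ ≥ ω).
The graph is bipartite (no odd cycle), so 2 colors suffice: χ(G) = 2.
A valid 2-coloring: color 1: [7, 11, 12, 13, 16]; color 2: [8, 9, 10, 14, 15].

χ(G) = 2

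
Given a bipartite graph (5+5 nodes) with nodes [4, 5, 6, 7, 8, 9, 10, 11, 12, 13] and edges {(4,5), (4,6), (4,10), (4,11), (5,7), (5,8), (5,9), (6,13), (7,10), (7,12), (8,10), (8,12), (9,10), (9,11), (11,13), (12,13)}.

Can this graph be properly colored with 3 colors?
A valid 3-coloring: color 1: [4, 7, 8, 9, 13]; color 2: [5, 6, 10, 11, 12].
(χ(G) = 2 ≤ 3.)

Yes, G is 3-colorable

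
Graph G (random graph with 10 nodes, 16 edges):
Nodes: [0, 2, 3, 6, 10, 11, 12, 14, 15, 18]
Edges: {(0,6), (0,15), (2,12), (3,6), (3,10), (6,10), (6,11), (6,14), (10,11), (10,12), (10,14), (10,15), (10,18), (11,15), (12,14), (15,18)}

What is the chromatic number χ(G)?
Clique number ω(G) = 3 (lower bound: χ ≥ ω).
The clique on [10, 15, 18] has size 3, forcing χ ≥ 3, and the coloring below uses 3 colors, so χ(G) = 3.
A valid 3-coloring: color 1: [0, 2, 10]; color 2: [6, 12, 15]; color 3: [3, 11, 14, 18].

χ(G) = 3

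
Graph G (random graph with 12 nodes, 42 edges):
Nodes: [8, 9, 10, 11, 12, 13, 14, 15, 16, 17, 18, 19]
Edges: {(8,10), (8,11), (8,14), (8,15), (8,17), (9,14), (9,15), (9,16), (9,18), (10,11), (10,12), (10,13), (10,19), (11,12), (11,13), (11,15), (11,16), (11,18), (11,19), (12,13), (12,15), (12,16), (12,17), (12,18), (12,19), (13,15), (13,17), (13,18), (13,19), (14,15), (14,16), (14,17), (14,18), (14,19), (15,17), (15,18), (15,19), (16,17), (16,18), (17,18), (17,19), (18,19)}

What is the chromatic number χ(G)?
χ(G) = 6

Clique number ω(G) = 6 (lower bound: χ ≥ ω).
The clique on [12, 13, 15, 17, 18, 19] has size 6, forcing χ ≥ 6, and the coloring below uses 6 colors, so χ(G) = 6.
A valid 6-coloring: color 1: [10, 18]; color 2: [15, 16]; color 3: [8, 9, 19]; color 4: [11, 17]; color 5: [12, 14]; color 6: [13].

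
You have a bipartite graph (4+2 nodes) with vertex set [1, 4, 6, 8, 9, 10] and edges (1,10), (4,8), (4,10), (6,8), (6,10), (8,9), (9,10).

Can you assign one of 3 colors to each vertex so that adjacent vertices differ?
Yes, G is 3-colorable

A valid 3-coloring: color 1: [8, 10]; color 2: [1, 4, 6, 9].
(χ(G) = 2 ≤ 3.)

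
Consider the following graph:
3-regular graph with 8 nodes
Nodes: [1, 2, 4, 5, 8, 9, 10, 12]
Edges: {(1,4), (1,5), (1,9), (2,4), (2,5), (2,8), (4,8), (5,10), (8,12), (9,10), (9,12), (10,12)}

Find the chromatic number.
χ(G) = 3

Clique number ω(G) = 3 (lower bound: χ ≥ ω).
The clique on [2, 4, 8] has size 3, forcing χ ≥ 3, and the coloring below uses 3 colors, so χ(G) = 3.
A valid 3-coloring: color 1: [1, 8, 10]; color 2: [4, 5, 12]; color 3: [2, 9].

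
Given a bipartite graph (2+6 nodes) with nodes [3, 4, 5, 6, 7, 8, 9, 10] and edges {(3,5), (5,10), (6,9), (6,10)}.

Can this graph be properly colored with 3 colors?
A valid 3-coloring: color 1: [4, 5, 6, 7, 8]; color 2: [3, 9, 10].
(χ(G) = 2 ≤ 3.)

Yes, G is 3-colorable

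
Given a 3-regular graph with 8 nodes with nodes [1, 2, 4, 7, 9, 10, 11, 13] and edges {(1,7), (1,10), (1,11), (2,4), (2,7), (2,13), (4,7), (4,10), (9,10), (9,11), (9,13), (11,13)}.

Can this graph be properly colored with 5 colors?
Yes, G is 5-colorable

A valid 5-coloring: color 1: [1, 4, 9]; color 2: [7, 10, 13]; color 3: [2, 11].
(χ(G) = 3 ≤ 5.)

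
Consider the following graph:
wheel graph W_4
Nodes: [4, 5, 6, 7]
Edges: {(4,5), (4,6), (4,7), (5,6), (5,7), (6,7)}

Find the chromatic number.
Clique number ω(G) = 4 (lower bound: χ ≥ ω).
The clique on [4, 5, 6, 7] has size 4, forcing χ ≥ 4, and the coloring below uses 4 colors, so χ(G) = 4.
A valid 4-coloring: color 1: [5]; color 2: [4]; color 3: [7]; color 4: [6].

χ(G) = 4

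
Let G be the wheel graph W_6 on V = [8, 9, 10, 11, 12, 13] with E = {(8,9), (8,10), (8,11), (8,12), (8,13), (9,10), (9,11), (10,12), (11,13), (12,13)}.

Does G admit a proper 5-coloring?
A valid 5-coloring: color 1: [8]; color 2: [11, 12]; color 3: [9, 13]; color 4: [10].
(χ(G) = 4 ≤ 5.)

Yes, G is 5-colorable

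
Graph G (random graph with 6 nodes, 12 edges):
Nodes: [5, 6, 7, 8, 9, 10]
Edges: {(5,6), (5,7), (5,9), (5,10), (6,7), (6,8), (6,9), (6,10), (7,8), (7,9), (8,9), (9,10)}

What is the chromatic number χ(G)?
χ(G) = 4

Clique number ω(G) = 4 (lower bound: χ ≥ ω).
The clique on [6, 7, 8, 9] has size 4, forcing χ ≥ 4, and the coloring below uses 4 colors, so χ(G) = 4.
A valid 4-coloring: color 1: [9]; color 2: [6]; color 3: [7, 10]; color 4: [5, 8].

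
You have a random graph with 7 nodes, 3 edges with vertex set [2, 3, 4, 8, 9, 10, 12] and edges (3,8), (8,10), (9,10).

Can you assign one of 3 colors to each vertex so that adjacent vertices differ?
Yes, G is 3-colorable

A valid 3-coloring: color 1: [2, 3, 4, 10, 12]; color 2: [8, 9].
(χ(G) = 2 ≤ 3.)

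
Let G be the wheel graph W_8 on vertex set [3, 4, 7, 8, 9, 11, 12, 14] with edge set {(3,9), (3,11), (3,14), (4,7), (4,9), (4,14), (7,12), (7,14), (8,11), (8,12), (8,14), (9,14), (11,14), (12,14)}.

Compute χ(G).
Clique number ω(G) = 3 (lower bound: χ ≥ ω).
Odd cycle [11, 3, 9, 4, 7, 12, 8] needs 3 colors (χ ≥ 3).
Vertex 14 is adjacent to every vertex of [3, 4, 7, 8, 9, 11, 12], which already need 3 colors among themselves, so 14 needs a new color (χ ≥ 4).
The coloring below uses 4 colors, so χ(G) = 4.
A valid 4-coloring: color 1: [14]; color 2: [9, 11, 12]; color 3: [3, 4, 8]; color 4: [7].

χ(G) = 4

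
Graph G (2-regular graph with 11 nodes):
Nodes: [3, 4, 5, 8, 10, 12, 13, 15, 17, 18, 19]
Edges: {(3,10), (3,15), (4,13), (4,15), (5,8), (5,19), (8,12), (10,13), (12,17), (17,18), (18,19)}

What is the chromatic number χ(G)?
Clique number ω(G) = 2 (lower bound: χ ≥ ω).
Odd cycle [13, 4, 15, 3, 10] needs 3 colors (χ ≥ 3).
The coloring below uses 3 colors, so χ(G) = 3.
A valid 3-coloring: color 1: [3, 4, 5, 12, 18]; color 2: [8, 13, 15, 17, 19]; color 3: [10].

χ(G) = 3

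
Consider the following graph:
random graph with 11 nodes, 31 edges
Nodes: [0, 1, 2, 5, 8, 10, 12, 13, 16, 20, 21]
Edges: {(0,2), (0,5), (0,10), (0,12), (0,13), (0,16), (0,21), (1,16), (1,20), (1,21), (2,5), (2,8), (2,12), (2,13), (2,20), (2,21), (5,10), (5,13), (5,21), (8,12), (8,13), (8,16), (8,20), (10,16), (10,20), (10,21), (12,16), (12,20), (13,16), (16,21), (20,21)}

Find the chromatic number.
χ(G) = 4

Clique number ω(G) = 4 (lower bound: χ ≥ ω).
The clique on [0, 10, 16, 21] has size 4, forcing χ ≥ 4, and the coloring below uses 4 colors, so χ(G) = 4.
A valid 4-coloring: color 1: [0, 1, 8]; color 2: [12, 13, 21]; color 3: [2, 10]; color 4: [5, 16, 20].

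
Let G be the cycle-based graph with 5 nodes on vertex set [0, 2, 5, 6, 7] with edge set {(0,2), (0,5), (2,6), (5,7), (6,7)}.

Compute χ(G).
Clique number ω(G) = 2 (lower bound: χ ≥ ω).
Odd cycle [5, 0, 2, 6, 7] needs 3 colors (χ ≥ 3).
The coloring below uses 3 colors, so χ(G) = 3.
A valid 3-coloring: color 1: [5, 6]; color 2: [0, 7]; color 3: [2].

χ(G) = 3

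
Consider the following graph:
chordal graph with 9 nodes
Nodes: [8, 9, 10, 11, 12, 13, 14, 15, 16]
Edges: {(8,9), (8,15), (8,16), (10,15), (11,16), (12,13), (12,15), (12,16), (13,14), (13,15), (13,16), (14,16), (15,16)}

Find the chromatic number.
Clique number ω(G) = 4 (lower bound: χ ≥ ω).
The clique on [12, 13, 15, 16] has size 4, forcing χ ≥ 4, and the coloring below uses 4 colors, so χ(G) = 4.
A valid 4-coloring: color 1: [9, 10, 16]; color 2: [11, 14, 15]; color 3: [8, 13]; color 4: [12].

χ(G) = 4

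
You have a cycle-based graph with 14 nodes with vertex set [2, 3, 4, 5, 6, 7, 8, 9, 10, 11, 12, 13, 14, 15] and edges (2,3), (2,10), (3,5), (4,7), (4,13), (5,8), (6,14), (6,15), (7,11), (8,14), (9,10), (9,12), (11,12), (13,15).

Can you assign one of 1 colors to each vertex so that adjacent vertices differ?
No, G is not 1-colorable

Edge (2,10) forces its endpoints to differ, so 1 color is not enough.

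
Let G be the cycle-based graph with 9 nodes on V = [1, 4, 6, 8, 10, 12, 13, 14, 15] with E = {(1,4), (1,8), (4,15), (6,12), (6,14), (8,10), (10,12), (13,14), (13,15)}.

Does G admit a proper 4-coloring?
A valid 4-coloring: color 1: [1, 6, 10, 13]; color 2: [8, 12, 14, 15]; color 3: [4].
(χ(G) = 3 ≤ 4.)

Yes, G is 4-colorable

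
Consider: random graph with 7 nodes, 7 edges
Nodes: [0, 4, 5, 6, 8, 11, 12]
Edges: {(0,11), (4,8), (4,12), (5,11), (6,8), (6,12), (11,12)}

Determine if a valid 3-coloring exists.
Yes, G is 3-colorable

A valid 3-coloring: color 1: [4, 6, 11]; color 2: [0, 5, 8, 12].
(χ(G) = 2 ≤ 3.)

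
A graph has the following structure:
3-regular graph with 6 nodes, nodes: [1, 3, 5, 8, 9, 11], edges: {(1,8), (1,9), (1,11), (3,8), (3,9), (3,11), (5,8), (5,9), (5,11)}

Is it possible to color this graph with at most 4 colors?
A valid 4-coloring: color 1: [1, 3, 5]; color 2: [8, 9, 11].
(χ(G) = 2 ≤ 4.)

Yes, G is 4-colorable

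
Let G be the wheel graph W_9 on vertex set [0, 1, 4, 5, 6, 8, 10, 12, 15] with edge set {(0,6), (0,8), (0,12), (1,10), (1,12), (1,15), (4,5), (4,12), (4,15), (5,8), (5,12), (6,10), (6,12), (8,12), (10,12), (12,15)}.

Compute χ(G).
Clique number ω(G) = 3 (lower bound: χ ≥ ω).
The clique on [0, 8, 12] has size 3, forcing χ ≥ 3, and the coloring below uses 3 colors, so χ(G) = 3.
A valid 3-coloring: color 1: [12]; color 2: [0, 5, 10, 15]; color 3: [1, 4, 6, 8].

χ(G) = 3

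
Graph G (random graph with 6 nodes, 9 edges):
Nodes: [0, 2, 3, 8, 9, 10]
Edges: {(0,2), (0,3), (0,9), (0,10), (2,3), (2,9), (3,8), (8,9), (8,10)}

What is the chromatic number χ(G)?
χ(G) = 3

Clique number ω(G) = 3 (lower bound: χ ≥ ω).
The clique on [0, 2, 9] has size 3, forcing χ ≥ 3, and the coloring below uses 3 colors, so χ(G) = 3.
A valid 3-coloring: color 1: [0, 8]; color 2: [3, 9, 10]; color 3: [2].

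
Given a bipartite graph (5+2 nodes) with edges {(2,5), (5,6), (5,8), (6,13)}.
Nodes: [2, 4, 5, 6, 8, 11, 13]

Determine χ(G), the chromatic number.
χ(G) = 2

Clique number ω(G) = 2 (lower bound: χ ≥ ω).
The graph is bipartite (no odd cycle), so 2 colors suffice: χ(G) = 2.
A valid 2-coloring: color 1: [4, 5, 11, 13]; color 2: [2, 6, 8].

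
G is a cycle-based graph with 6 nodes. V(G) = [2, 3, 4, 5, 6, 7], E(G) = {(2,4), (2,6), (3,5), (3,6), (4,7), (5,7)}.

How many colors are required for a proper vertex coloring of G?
χ(G) = 2

Clique number ω(G) = 2 (lower bound: χ ≥ ω).
The graph is bipartite (no odd cycle), so 2 colors suffice: χ(G) = 2.
A valid 2-coloring: color 1: [4, 5, 6]; color 2: [2, 3, 7].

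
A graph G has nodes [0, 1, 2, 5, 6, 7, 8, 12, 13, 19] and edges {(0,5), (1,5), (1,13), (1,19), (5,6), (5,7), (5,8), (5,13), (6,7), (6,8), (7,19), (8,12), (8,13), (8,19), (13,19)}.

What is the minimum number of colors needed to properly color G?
χ(G) = 3

Clique number ω(G) = 3 (lower bound: χ ≥ ω).
The clique on [8, 13, 19] has size 3, forcing χ ≥ 3, and the coloring below uses 3 colors, so χ(G) = 3.
A valid 3-coloring: color 1: [2, 5, 12, 19]; color 2: [0, 1, 7, 8]; color 3: [6, 13].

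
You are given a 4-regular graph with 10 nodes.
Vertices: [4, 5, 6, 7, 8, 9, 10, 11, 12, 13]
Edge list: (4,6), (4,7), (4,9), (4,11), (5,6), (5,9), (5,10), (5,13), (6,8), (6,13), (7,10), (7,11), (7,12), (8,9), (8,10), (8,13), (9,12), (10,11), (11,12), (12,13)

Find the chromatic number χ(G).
Clique number ω(G) = 3 (lower bound: χ ≥ ω).
Suppose a proper 3-coloring c exists. The clique [4, 7, 11] takes 3 distinct colors; by symmetry let c(4) = 1, c(7) = 2, c(11) = 3.
- Vertex 10: neighbors [7, 11] already have colors [2, 3] ⇒ c(10) = 1.
- Vertex 12: neighbors [7, 11] already have colors [2, 3] ⇒ c(12) = 1.
- Vertex 5: neighbors [10] already have colors [1]; try each remaining color.
- Case c(5) = 2:
  - Vertex 6: neighbors [4, 5] already have colors [1, 2] ⇒ c(6) = 3.
  - Vertex 13: neighbors [12, 5, 6] already have colors [1, 2, 3] — all 3 colors blocked. Contradiction.
- Case c(5) = 3:
  - Vertex 6: neighbors [4, 5] already have colors [1, 3] ⇒ c(6) = 2.
  - Vertex 13: neighbors [12, 6, 5] already have colors [1, 2, 3] — all 3 colors blocked. Contradiction.
Every case ends in a contradiction, so G has no proper 3-coloring (χ ≥ 4).
The coloring below uses 4 colors, so χ(G) = 4.
A valid 4-coloring: color 1: [4, 5, 8, 12]; color 2: [7, 9, 13]; color 3: [6, 11]; color 4: [10].

χ(G) = 4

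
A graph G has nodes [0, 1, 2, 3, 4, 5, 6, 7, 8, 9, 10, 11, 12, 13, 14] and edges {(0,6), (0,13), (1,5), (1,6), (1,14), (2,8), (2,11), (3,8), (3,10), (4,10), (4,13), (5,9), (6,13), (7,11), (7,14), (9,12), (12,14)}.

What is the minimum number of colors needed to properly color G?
Clique number ω(G) = 3 (lower bound: χ ≥ ω).
The clique on [0, 6, 13] has size 3, forcing χ ≥ 3, and the coloring below uses 3 colors, so χ(G) = 3.
A valid 3-coloring: color 1: [5, 6, 8, 10, 11, 14]; color 2: [1, 2, 3, 7, 9, 13]; color 3: [0, 4, 12].

χ(G) = 3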